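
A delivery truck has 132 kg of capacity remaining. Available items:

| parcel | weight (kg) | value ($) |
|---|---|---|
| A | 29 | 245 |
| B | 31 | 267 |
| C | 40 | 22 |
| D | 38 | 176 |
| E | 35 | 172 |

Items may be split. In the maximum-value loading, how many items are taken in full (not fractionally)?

3

Ratios (sorted): B 8.61, A 8.45, E 4.91, D 4.63, C 0.55
take B (31 @ 267); take A (29 @ 245); take E (35 @ 172); take 37/38 of D → 171.37. Capacity used 132/132.
3 item(s) taken whole; one partial (take 37/38 of D).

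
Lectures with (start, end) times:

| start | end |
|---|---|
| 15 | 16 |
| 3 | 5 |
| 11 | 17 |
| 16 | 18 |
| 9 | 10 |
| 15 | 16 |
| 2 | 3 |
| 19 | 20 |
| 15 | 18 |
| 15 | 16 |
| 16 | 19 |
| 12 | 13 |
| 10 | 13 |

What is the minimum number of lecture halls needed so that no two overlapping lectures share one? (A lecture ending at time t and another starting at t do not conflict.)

5

Events (time:±→running): 2:+→1 3:-→0 3:+→1 5:-→0 9:+→1 10:-→0 10:+→1 11:+→2 12:+→3 13:-→2 13:-→1 15:+→2 15:+→3 15:+→4 15:+→5 … peak 5.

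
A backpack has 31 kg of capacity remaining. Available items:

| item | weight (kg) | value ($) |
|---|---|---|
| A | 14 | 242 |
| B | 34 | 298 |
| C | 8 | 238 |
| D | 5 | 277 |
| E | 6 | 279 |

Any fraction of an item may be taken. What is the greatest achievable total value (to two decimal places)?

Ratios (sorted): D 55.40, E 46.50, C 29.75, A 17.29, B 8.76
take D (5 @ 277); take E (6 @ 279); take C (8 @ 238); take 12/14 of A → 207.43. Capacity used 31/31.
Total value = 1001.43

1001.43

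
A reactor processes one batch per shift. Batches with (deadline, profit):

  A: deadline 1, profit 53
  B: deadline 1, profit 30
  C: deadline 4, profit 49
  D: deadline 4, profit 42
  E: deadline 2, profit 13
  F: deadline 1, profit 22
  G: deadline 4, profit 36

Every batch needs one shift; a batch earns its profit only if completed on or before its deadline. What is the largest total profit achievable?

180

By profit: A(d1,53), C(d4,49), D(d4,42), G(d4,36), B(d1,30), F(d1,22), E(d2,13)
A→slot 1; C→slot 4; D→slot 3; G→slot 2; B skipped; F skipped; E skipped.
Profit = 53 + 36 + 42 + 49 = 180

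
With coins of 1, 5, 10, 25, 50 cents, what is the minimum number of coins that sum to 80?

80 − 1×50→30 − 1×25→5 − 1×5→0
Total coins = 1 + 1 + 1 = 3

3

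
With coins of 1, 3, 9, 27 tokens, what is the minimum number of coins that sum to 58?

4

58 − 2×27→4 − 1×3→1 − 1×1→0
Total coins = 2 + 1 + 1 = 4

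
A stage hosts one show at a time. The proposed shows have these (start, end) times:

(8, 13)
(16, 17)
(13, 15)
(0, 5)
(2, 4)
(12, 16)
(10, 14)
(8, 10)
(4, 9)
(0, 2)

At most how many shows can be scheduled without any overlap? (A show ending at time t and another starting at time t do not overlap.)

5

By end time: (0,2), (2,4), (0,5), (4,9), (8,10), (8,13), (10,14), (13,15), (12,16), (16,17).
Pick (0,2); next start ≥ 2 → (2,4); next start ≥ 4 → (4,9); next start ≥ 9 → (10,14); next start ≥ 14 → (16,17).
Selected 5 shows.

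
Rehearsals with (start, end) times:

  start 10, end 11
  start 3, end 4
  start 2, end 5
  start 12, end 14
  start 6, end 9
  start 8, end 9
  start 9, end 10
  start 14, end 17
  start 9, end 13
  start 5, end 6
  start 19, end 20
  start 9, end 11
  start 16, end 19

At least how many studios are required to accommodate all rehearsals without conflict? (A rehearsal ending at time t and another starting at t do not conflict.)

starts: [2, 3, 5, 6, 8, 9, 9, 9, 10, 12, 14, 16, 19]
ends:   [4, 5, 6, 9, 9, 10, 11, 11, 13, 14, 17, 19, 20]
s2→1 s3→2 e4→1 e5→0 s5→1 e6→0 s6→1 s8→2 e9→1 e9→0 s9→1 s9→2 s9→3  — peak 3.

3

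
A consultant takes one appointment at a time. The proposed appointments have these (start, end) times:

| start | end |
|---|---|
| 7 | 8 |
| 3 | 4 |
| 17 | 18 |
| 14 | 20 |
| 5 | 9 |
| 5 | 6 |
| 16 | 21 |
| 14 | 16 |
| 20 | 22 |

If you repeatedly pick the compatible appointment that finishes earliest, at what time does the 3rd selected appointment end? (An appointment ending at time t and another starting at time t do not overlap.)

Sorted by end: (3,4)  (5,6)  (7,8)  (5,9)  (14,16)  (17,18)  (14,20)  (16,21)  (20,22)
take (3,4); take (5,6); take (7,8); skip (5,9); take (14,16); take (17,18); take (20,22).
Selected: (3,4) (5,6) (7,8) (14,16) (17,18) (20,22)

8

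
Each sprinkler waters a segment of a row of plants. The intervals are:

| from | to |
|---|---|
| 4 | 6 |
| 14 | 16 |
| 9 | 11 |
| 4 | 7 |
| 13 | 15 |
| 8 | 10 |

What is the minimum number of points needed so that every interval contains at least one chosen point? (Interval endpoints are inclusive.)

3

Process intervals by earliest right end; each time one isn't hit yet, stab at its right endpoint.
By right end: [4,6]  [4,7]  [8,10]  [9,11]  [13,15]  [14,16]
[4,6] uncovered → point at 6; [8,10] uncovered → point at 10; [13,15] uncovered → point at 15.
Points: 6, 10, 15 (3 total).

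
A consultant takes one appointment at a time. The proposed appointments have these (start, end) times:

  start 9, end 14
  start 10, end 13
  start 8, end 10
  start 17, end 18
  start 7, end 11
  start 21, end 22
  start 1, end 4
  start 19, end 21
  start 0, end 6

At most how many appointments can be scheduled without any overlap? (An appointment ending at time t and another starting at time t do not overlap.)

6

Order by finish time; keep every interval that doesn't clash with the previous kept one.
Sorted by end: (1,4)  (0,6)  (8,10)  (7,11)  (10,13)  (9,14)  (17,18)  (19,21)  (21,22)
take (1,4); take (8,10); take (10,13); skip (9,14); take (17,18); take (19,21); take (21,22).
Selected 6 appointments.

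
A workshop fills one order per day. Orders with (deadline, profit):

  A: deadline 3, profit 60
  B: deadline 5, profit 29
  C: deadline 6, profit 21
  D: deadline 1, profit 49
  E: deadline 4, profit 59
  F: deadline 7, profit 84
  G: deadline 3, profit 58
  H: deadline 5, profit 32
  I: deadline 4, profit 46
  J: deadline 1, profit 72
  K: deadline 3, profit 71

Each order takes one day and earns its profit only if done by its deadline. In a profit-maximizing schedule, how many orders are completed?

7

By profit: F(d7,84), J(d1,72), K(d3,71), A(d3,60), E(d4,59), G(d3,58), D(d1,49), I(d4,46), H(d5,32), B(d5,29), C(d6,21)
F→slot 7; J→slot 1; K→slot 3; A→slot 2; E→slot 4; G skipped; D skipped; I skipped; H→slot 5; B skipped; C→slot 6.
7 of 11 scheduled.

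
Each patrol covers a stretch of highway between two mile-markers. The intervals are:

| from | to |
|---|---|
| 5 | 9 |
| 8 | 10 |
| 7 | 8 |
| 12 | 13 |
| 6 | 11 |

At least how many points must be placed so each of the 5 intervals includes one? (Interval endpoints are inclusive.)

By right end: [7,8]  [5,9]  [8,10]  [6,11]  [12,13]
[7,8] uncovered → point at 8; [12,13] uncovered → point at 13.
Points: 8, 13 (2 total).

2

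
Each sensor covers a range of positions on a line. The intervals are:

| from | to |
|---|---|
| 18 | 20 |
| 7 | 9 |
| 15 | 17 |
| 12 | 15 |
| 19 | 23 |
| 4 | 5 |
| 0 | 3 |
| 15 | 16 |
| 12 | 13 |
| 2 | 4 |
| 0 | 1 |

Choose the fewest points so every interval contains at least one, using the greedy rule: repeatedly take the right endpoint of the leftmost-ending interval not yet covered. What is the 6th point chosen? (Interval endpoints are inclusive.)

Sort by right endpoint; whenever an interval is uncovered, place a point at its right end.
By right end: [0,1]  [0,3]  [2,4]  [4,5]  [7,9]  [12,13]  [12,15]  [15,16]  [15,17]  [18,20]  [19,23]
[0,1] uncovered → point at 1; [2,4] uncovered → point at 4; [7,9] uncovered → point at 9; [12,13] uncovered → point at 13; [15,16] uncovered → point at 16; [18,20] uncovered → point at 20.
Points: 1, 4, 9, 13, 16, 20 (6 total).

20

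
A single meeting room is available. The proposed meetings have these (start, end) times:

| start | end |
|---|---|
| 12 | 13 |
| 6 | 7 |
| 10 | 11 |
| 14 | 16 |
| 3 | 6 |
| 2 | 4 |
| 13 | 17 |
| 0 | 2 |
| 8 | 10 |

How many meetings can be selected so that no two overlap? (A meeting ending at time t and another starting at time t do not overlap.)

Order by finish time; keep every interval that doesn't clash with the previous kept one.
By end time: (0,2), (2,4), (3,6), (6,7), (8,10), (10,11), (12,13), (14,16), (13,17).
Pick (0,2); next start ≥ 2 → (2,4); next start ≥ 4 → (6,7); next start ≥ 7 → (8,10); next start ≥ 10 → (10,11); next start ≥ 11 → (12,13); next start ≥ 13 → (14,16).
Selected 7 meetings.

7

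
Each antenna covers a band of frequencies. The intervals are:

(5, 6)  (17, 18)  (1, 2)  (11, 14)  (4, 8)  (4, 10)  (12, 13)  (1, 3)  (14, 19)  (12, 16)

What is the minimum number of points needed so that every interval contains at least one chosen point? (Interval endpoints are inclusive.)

4

Sort by right endpoint; whenever an interval is uncovered, place a point at its right end.
By right end: [1,2]  [1,3]  [5,6]  [4,8]  [4,10]  [12,13]  [11,14]  [12,16]  [17,18]  [14,19]
[1,2] uncovered → point at 2; [5,6] uncovered → point at 6; [12,13] uncovered → point at 13; [17,18] uncovered → point at 18.
Points: 2, 6, 13, 18 (4 total).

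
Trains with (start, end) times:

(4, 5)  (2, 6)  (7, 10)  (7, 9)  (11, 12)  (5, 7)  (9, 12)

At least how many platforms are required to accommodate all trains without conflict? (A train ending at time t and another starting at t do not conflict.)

2

Count concurrent intervals with a sweep; the peak is the room count.
Events (time:±→running): 2:+→1 4:+→2 … peak 2.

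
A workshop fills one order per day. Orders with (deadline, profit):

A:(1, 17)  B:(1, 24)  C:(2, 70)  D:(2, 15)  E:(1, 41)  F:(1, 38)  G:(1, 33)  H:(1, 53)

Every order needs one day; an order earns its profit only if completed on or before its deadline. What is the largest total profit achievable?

123

Sort by profit descending; place each in the latest free slot ≤ its deadline.
Profit order: C=70 H=53 E=41 F=38 G=33 B=24 A=17 D=15
Assign: C→slot 2, H→slot 1, E skipped, F skipped, G skipped, B skipped, A skipped, D skipped.
Slots: [1:H] [2:C]
Profit = 53 + 70 = 123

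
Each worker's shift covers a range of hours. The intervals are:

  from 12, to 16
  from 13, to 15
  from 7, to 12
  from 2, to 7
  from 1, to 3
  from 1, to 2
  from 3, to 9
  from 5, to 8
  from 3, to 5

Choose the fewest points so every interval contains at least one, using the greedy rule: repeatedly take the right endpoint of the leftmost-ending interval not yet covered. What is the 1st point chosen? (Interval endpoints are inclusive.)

2

Sort by right endpoint; whenever an interval is uncovered, place a point at its right end.
By right end: [1,2]  [1,3]  [3,5]  [2,7]  [5,8]  [3,9]  [7,12]  [13,15]  [12,16]
[1,2] uncovered → point at 2; [3,5] uncovered → point at 5; [7,12] uncovered → point at 12; [13,15] uncovered → point at 15.
Points: 2, 5, 12, 15 (4 total).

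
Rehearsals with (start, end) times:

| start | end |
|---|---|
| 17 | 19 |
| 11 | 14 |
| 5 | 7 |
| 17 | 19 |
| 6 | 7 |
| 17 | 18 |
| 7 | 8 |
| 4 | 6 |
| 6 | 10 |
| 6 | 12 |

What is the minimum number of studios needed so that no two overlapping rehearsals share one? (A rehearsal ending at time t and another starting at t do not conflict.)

4

The answer is the maximum number of intervals overlapping at any instant.
starts: [4, 5, 6, 6, 6, 7, 11, 17, 17, 17]
ends:   [6, 7, 7, 8, 10, 12, 14, 18, 19, 19]
s4→1 s5→2 e6→1 s6→2 s6→3 s6→4  — peak 4.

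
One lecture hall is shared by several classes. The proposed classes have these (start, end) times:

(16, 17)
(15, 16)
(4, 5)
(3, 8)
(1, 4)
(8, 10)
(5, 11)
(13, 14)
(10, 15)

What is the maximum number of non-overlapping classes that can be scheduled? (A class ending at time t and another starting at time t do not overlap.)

By end time: (1,4), (4,5), (3,8), (8,10), (5,11), (13,14), (10,15), (15,16), (16,17).
Pick (1,4); next start ≥ 4 → (4,5); next start ≥ 5 → (8,10); next start ≥ 10 → (13,14); next start ≥ 14 → (15,16); next start ≥ 16 → (16,17).
Selected 6 classes.

6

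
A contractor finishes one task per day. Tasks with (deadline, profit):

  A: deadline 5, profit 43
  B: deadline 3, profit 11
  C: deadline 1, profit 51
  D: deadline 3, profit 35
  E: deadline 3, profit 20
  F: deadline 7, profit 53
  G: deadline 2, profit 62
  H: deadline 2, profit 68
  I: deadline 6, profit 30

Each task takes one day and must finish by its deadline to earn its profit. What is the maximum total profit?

291

Take jobs in profit order; each goes to the latest open slot no later than its deadline.
Profit order: H=68 G=62 F=53 C=51 A=43 D=35 I=30 E=20 B=11
Assign: H→slot 2, G→slot 1, F→slot 7, C skipped, A→slot 5, D→slot 3, I→slot 6, E skipped, B skipped.
Slots: [1:G] [2:H] [3:D] [5:A] [6:I] [7:F]
Profit = 62 + 68 + 35 + 43 + 30 + 53 = 291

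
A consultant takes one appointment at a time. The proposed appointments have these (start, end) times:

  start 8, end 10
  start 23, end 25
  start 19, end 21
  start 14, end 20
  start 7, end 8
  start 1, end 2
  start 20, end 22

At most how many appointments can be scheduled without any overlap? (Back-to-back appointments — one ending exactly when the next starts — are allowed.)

6

Sort by end time and greedily take each interval whose start is ≥ the last chosen end.
Sorted by end: (1,2)  (7,8)  (8,10)  (14,20)  (19,21)  (20,22)  (23,25)
take (1,2); take (7,8); take (8,10); take (14,20); skip (19,21); take (20,22); take (23,25).
Selected 6 appointments.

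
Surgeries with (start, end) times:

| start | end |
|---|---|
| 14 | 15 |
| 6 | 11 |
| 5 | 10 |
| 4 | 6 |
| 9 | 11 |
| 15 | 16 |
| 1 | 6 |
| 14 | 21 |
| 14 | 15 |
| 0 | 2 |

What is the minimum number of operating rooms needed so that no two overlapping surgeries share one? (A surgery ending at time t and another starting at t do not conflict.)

3

The answer is the maximum number of intervals overlapping at any instant.
starts: [0, 1, 4, 5, 6, 9, 14, 14, 14, 15]
ends:   [2, 6, 6, 10, 11, 11, 15, 15, 16, 21]
s0→1 s1→2 e2→1 s4→2 s5→3  — peak 3.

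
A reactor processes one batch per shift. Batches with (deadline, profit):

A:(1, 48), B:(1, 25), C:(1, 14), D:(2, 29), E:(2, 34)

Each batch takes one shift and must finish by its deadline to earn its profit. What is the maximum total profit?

Take jobs in profit order; each goes to the latest open slot no later than its deadline.
By profit: A(d1,48), E(d2,34), D(d2,29), B(d1,25), C(d1,14)
A→slot 1; E→slot 2; D skipped; B skipped; C skipped.
Profit = 48 + 34 = 82

82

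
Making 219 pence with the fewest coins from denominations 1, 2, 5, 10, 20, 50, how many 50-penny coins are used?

4

Use the largest denomination that fits, subtract, and repeat.
219 = 4×50 + 1×10 + 1×5 + 2×2
Count of 50: 4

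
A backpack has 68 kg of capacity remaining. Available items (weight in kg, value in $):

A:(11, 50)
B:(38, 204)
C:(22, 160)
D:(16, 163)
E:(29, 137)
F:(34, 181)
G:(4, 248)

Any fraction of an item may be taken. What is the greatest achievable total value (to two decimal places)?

Sort by value per unit weight and fill in that order.
Order: G (248/4=62.00) > D (163/16=10.19) > C (160/22=7.27) > B (204/38=5.37) > F (181/34=5.32) > E (137/29=4.72) > A (50/11=4.55)
Fill: take G (4 @ 248) → take D (16 @ 163) → take C (22 @ 160) → take 26/38 of B → 139.58; 68/68 used.
Total value = 710.58

710.58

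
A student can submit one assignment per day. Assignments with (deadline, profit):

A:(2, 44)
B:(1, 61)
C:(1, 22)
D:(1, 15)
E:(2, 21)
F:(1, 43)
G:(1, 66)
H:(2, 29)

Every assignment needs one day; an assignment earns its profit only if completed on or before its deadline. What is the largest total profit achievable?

By profit: G(d1,66), B(d1,61), A(d2,44), F(d1,43), H(d2,29), C(d1,22), E(d2,21), D(d1,15)
G→slot 1; B skipped; A→slot 2; F skipped; H skipped; C skipped; E skipped; D skipped.
Profit = 66 + 44 = 110

110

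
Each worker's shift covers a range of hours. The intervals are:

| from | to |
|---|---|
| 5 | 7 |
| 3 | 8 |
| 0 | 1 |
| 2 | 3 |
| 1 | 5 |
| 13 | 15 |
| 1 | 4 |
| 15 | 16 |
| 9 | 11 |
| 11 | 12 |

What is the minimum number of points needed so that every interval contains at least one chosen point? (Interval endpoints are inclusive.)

By right end: [0,1]  [2,3]  [1,4]  [1,5]  [5,7]  [3,8]  [9,11]  [11,12]  [13,15]  [15,16]
[0,1] uncovered → point at 1; [2,3] uncovered → point at 3; [5,7] uncovered → point at 7; [9,11] uncovered → point at 11; [13,15] uncovered → point at 15.
Points: 1, 3, 7, 11, 15 (5 total).

5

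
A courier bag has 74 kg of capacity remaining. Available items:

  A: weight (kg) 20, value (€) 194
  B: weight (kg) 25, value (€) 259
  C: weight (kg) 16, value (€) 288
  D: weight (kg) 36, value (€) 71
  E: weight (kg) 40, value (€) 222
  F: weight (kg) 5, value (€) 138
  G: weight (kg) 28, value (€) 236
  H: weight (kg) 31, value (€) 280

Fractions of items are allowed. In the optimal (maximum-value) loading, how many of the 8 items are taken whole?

4

Order: F (138/5=27.60) > C (288/16=18.00) > B (259/25=10.36) > A (194/20=9.70) > H (280/31=9.03) > G (236/28=8.43) > E (222/40=5.55) > D (71/36=1.97)
Fill: take F (5 @ 138) → take C (16 @ 288) → take B (25 @ 259) → take A (20 @ 194) → take 8/31 of H → 72.26; 74/74 used.
4 item(s) taken whole; one partial (take 8/31 of H).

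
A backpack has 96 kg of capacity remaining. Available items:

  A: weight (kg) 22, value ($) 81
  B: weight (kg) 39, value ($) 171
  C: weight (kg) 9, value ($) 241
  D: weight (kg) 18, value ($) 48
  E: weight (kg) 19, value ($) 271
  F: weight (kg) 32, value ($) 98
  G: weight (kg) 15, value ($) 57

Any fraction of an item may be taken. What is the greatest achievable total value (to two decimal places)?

Order: C (241/9=26.78) > E (271/19=14.26) > B (171/39=4.38) > G (57/15=3.80) > A (81/22=3.68) > F (98/32=3.06) > D (48/18=2.67)
Fill: take C (9 @ 241) → take E (19 @ 271) → take B (39 @ 171) → take G (15 @ 57) → take 14/22 of A → 51.55; 96/96 used.
Total value = 791.55

791.55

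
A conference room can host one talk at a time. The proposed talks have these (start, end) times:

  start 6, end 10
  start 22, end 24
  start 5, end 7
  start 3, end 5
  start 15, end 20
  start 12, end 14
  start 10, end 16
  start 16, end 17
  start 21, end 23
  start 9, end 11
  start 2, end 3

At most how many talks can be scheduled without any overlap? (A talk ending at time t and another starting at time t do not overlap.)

7

Sorted by end: (2,3)  (3,5)  (5,7)  (6,10)  (9,11)  (12,14)  (10,16)  (16,17)  (15,20)  (21,23)  (22,24)
take (2,3); take (3,5); take (5,7); take (9,11); take (12,14); take (16,17); take (21,23); skip (22,24).
Selected 7 talks.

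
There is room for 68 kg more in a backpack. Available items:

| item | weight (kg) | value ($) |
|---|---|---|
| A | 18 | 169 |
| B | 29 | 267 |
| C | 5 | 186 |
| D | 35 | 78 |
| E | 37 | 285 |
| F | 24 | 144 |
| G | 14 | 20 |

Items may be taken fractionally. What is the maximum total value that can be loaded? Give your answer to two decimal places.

745.24

Sort by value per unit weight and fill in that order.
Ratios (sorted): C 37.20, A 9.39, B 9.21, E 7.70, F 6.00, D 2.23, G 1.43
take C (5 @ 186); take A (18 @ 169); take B (29 @ 267); take 16/37 of E → 123.24. Capacity used 68/68.
Total value = 745.24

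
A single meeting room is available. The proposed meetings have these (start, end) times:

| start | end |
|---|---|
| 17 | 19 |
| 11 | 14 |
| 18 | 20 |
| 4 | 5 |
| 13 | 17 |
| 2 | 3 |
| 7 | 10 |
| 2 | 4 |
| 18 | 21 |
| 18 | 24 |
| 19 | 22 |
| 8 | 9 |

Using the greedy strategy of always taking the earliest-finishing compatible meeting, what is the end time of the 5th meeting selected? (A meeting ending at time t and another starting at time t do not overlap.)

19

By end time: (2,3), (2,4), (4,5), (8,9), (7,10), (11,14), (13,17), (17,19), (18,20), (18,21), (19,22), (18,24).
Pick (2,3); next start ≥ 3 → (4,5); next start ≥ 5 → (8,9); next start ≥ 9 → (11,14); next start ≥ 14 → (17,19); next start ≥ 19 → (19,22).
Selected: (2,3) (4,5) (8,9) (11,14) (17,19) (19,22)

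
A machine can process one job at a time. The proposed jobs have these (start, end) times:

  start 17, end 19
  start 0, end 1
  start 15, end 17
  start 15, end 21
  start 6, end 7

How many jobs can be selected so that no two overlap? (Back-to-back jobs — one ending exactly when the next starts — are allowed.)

4

Greedy by earliest finish: after sorting by end time, pick each interval compatible with the last pick.
Sorted by end: (0,1)  (6,7)  (15,17)  (17,19)  (15,21)
take (0,1); take (6,7); take (15,17); take (17,19).
Selected 4 jobs.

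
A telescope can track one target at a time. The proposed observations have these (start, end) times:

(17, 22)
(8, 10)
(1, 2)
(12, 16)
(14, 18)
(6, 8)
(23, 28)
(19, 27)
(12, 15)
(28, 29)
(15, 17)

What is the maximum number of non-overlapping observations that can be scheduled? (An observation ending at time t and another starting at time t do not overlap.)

Sort by end time and greedily take each interval whose start is ≥ the last chosen end.
Sorted by end: (1,2)  (6,8)  (8,10)  (12,15)  (12,16)  (15,17)  (14,18)  (17,22)  (19,27)  (23,28)  (28,29)
take (1,2); take (6,8); take (8,10); take (12,15); take (15,17); take (17,22); take (23,28); take (28,29).
Selected 8 observations.

8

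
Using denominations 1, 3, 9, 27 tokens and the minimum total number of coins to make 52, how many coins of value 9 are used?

Greedy: take as many of the largest coin as possible, then repeat with the remainder.
52 = 1×27 + 2×9 + 2×3 + 1×1
Count of 9: 2

2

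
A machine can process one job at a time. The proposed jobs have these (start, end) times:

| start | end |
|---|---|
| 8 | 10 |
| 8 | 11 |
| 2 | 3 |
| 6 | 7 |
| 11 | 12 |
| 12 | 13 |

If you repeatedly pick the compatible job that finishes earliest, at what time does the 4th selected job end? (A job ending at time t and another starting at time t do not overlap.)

12

Greedy by earliest finish: after sorting by end time, pick each interval compatible with the last pick.
Sorted by end: (2,3)  (6,7)  (8,10)  (8,11)  (11,12)  (12,13)
take (2,3); take (6,7); take (8,10); take (11,12); take (12,13).
Selected: (2,3) (6,7) (8,10) (11,12) (12,13)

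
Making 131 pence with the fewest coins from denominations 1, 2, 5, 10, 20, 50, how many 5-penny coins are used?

Use the largest denomination that fits, subtract, and repeat.
131 − 2×50→31 − 1×20→11 − 1×10→1 − 1×1→0
Count of 5: 0

0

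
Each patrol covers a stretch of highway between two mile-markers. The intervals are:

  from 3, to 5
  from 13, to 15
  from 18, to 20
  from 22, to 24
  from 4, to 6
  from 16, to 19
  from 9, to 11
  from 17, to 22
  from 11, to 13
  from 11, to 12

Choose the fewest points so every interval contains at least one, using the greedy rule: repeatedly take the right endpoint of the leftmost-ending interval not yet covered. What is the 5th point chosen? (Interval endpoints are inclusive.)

24

Sort by right endpoint; whenever an interval is uncovered, place a point at its right end.
Sorted: [3,5] [4,6] [9,11] [11,12] [11,13] [13,15] [16,19] [18,20] [17,22] [22,24]
{[3,5],[4,6]} hit by 5; {[9,11],[11,12],[11,13]} hit by 11; {[13,15]} hit by 15; {[16,19],[18,20],[17,22]} hit by 19; {[22,24]} hit by 24.
Points: 5, 11, 15, 19, 24 (5 total).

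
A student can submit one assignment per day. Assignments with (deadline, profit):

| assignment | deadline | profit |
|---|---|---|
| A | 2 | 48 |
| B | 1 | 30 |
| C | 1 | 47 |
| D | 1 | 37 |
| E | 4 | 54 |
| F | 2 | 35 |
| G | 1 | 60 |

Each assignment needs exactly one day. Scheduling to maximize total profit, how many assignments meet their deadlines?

3

Take jobs in profit order; each goes to the latest open slot no later than its deadline.
Profit order: G=60 E=54 A=48 C=47 D=37 F=35 B=30
Assign: G→slot 1, E→slot 4, A→slot 2, C skipped, D skipped, F skipped, B skipped.
Slots: [1:G] [2:A] [4:E]
3 of 7 scheduled.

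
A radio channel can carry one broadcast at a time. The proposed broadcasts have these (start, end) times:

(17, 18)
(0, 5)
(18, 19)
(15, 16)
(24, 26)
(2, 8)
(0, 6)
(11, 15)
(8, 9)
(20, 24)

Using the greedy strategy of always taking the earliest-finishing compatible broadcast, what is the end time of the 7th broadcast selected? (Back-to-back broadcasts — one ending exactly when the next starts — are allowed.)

Sort by end time and greedily take each interval whose start is ≥ the last chosen end.
By end time: (0,5), (0,6), (2,8), (8,9), (11,15), (15,16), (17,18), (18,19), (20,24), (24,26).
Pick (0,5); next start ≥ 5 → (8,9); next start ≥ 9 → (11,15); next start ≥ 15 → (15,16); next start ≥ 16 → (17,18); next start ≥ 18 → (18,19); next start ≥ 19 → (20,24); next start ≥ 24 → (24,26).
Selected: (0,5) (8,9) (11,15) (15,16) (17,18) (18,19) (20,24) (24,26)

24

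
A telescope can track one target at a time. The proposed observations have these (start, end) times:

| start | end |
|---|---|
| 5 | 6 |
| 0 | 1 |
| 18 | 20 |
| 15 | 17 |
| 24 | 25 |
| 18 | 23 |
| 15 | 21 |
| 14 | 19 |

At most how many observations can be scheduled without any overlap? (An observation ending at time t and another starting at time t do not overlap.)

Sorted by end: (0,1)  (5,6)  (15,17)  (14,19)  (18,20)  (15,21)  (18,23)  (24,25)
take (0,1); take (5,6); take (15,17); skip (14,19); take (18,20); take (24,25).
Selected 5 observations.

5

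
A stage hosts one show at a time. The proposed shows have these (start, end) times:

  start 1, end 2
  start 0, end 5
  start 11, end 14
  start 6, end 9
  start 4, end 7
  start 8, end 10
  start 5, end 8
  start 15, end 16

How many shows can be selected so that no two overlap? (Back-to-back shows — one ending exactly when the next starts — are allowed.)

Order by finish time; keep every interval that doesn't clash with the previous kept one.
By end time: (1,2), (0,5), (4,7), (5,8), (6,9), (8,10), (11,14), (15,16).
Pick (1,2); next start ≥ 2 → (4,7); next start ≥ 7 → (8,10); next start ≥ 10 → (11,14); next start ≥ 14 → (15,16).
Selected 5 shows.

5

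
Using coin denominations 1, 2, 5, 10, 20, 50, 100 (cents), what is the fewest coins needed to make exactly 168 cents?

6

168 − 1×100→68 − 1×50→18 − 1×10→8 − 1×5→3 − 1×2→1 − 1×1→0
Total coins = 1 + 1 + 1 + 1 + 1 + 1 = 6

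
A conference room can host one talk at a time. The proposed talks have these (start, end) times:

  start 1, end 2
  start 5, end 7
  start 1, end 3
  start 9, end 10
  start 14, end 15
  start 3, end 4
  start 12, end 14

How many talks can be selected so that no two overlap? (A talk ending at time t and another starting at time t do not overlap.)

By end time: (1,2), (1,3), (3,4), (5,7), (9,10), (12,14), (14,15).
Pick (1,2); next start ≥ 2 → (3,4); next start ≥ 4 → (5,7); next start ≥ 7 → (9,10); next start ≥ 10 → (12,14); next start ≥ 14 → (14,15).
Selected 6 talks.

6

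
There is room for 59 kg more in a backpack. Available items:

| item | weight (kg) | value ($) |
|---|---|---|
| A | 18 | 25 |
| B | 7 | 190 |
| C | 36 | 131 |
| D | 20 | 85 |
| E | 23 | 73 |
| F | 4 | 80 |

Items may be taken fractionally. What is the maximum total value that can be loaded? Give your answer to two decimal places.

Order: B (190/7=27.14) > F (80/4=20.00) > D (85/20=4.25) > C (131/36=3.64) > E (73/23=3.17) > A (25/18=1.39)
Fill: take B (7 @ 190) → take F (4 @ 80) → take D (20 @ 85) → take 28/36 of C → 101.89; 59/59 used.
Total value = 456.89

456.89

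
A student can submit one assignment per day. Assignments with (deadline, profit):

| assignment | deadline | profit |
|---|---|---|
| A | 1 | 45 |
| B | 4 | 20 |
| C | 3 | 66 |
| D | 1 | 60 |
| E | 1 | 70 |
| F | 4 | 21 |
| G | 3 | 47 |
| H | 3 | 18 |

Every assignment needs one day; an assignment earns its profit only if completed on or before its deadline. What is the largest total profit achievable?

204

Profit order: E=70 C=66 D=60 G=47 A=45 F=21 B=20 H=18
Assign: E→slot 1, C→slot 3, D skipped, G→slot 2, A skipped, F→slot 4, B skipped, H skipped.
Slots: [1:E] [2:G] [3:C] [4:F]
Profit = 70 + 47 + 66 + 21 = 204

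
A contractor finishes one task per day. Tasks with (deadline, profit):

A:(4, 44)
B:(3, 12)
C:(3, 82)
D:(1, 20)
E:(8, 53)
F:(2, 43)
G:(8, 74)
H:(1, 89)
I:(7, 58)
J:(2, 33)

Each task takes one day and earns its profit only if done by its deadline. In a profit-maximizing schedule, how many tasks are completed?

Take jobs in profit order; each goes to the latest open slot no later than its deadline.
Profit order: H=89 C=82 G=74 I=58 E=53 A=44 F=43 J=33 D=20 B=12
Assign: H→slot 1, C→slot 3, G→slot 8, I→slot 7, E→slot 6, A→slot 4, F→slot 2, J skipped, D skipped, B skipped.
Slots: [1:H] [2:F] [3:C] [4:A] [6:E] [7:I] [8:G]
7 of 10 scheduled.

7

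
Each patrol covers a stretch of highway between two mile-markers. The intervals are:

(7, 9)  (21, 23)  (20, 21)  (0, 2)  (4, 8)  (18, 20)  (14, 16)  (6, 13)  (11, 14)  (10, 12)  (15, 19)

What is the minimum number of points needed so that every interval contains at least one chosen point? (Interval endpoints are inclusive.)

Process intervals by earliest right end; each time one isn't hit yet, stab at its right endpoint.
Sorted: [0,2] [4,8] [7,9] [10,12] [6,13] [11,14] [14,16] [15,19] [18,20] [20,21] [21,23]
{[0,2]} hit by 2; {[4,8],[7,9]} hit by 8; {[10,12],[6,13],[11,14]} hit by 12; {[14,16],[15,19]} hit by 16; {[18,20],[20,21]} hit by 20; {[21,23]} hit by 23.
Points: 2, 8, 12, 16, 20, 23 (6 total).

6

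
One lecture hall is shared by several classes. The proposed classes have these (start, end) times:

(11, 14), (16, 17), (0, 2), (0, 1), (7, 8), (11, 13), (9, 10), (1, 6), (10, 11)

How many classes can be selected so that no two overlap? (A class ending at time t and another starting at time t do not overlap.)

By end time: (0,1), (0,2), (1,6), (7,8), (9,10), (10,11), (11,13), (11,14), (16,17).
Pick (0,1); next start ≥ 1 → (1,6); next start ≥ 6 → (7,8); next start ≥ 8 → (9,10); next start ≥ 10 → (10,11); next start ≥ 11 → (11,13); next start ≥ 13 → (16,17).
Selected 7 classes.

7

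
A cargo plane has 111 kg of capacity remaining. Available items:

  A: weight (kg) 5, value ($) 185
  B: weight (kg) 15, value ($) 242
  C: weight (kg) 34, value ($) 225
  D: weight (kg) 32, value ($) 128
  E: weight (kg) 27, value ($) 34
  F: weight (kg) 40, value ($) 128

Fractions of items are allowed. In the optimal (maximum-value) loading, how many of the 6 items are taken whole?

Greedy by value/weight ratio, highest first.
Ratios (sorted): A 37.00, B 16.13, C 6.62, D 4.00, F 3.20, E 1.26
take A (5 @ 185); take B (15 @ 242); take C (34 @ 225); take D (32 @ 128); take 25/40 of F → 80.00. Capacity used 111/111.
4 item(s) taken whole; one partial (take 25/40 of F).

4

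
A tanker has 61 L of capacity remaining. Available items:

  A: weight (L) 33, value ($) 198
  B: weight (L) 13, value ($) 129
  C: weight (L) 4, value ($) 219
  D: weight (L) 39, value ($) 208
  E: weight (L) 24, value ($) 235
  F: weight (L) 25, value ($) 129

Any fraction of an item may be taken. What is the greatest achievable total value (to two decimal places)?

Greedy by value/weight ratio, highest first.
Order: C (219/4=54.75) > B (129/13=9.92) > E (235/24=9.79) > A (198/33=6.00) > D (208/39=5.33) > F (129/25=5.16)
Fill: take C (4 @ 219) → take B (13 @ 129) → take E (24 @ 235) → take 20/33 of A → 120.00; 61/61 used.
Total value = 703.00

703.00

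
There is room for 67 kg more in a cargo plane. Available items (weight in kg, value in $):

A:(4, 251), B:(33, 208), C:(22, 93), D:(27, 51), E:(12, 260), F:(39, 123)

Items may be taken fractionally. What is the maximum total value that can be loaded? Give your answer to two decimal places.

795.09

Sort by value per unit weight and fill in that order.
Order: A (251/4=62.75) > E (260/12=21.67) > B (208/33=6.30) > C (93/22=4.23) > F (123/39=3.15) > D (51/27=1.89)
Fill: take A (4 @ 251) → take E (12 @ 260) → take B (33 @ 208) → take 18/22 of C → 76.09; 67/67 used.
Total value = 795.09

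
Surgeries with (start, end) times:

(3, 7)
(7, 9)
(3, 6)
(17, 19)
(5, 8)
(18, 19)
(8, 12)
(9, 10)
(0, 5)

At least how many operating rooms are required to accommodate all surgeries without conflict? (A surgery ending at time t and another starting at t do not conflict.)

Events (time:±→running): 0:+→1 3:+→2 3:+→3 … peak 3.

3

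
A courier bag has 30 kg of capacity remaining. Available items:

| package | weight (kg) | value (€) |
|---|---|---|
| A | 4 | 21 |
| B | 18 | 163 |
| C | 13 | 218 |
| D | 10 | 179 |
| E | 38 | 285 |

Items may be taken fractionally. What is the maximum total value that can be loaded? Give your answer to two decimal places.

Ratios (sorted): D 17.90, C 16.77, B 9.06, E 7.50, A 5.25
take D (10 @ 179); take C (13 @ 218); take 7/18 of B → 63.39. Capacity used 30/30.
Total value = 460.39

460.39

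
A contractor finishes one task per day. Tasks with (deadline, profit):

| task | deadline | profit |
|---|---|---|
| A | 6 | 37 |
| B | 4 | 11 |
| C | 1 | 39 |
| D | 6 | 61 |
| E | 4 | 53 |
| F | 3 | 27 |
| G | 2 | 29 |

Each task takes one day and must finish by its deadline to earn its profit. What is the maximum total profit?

Profit order: D=61 E=53 C=39 A=37 G=29 F=27 B=11
Assign: D→slot 6, E→slot 4, C→slot 1, A→slot 5, G→slot 2, F→slot 3, B skipped.
Slots: [1:C] [2:G] [3:F] [4:E] [5:A] [6:D]
Profit = 39 + 29 + 27 + 53 + 37 + 61 = 246

246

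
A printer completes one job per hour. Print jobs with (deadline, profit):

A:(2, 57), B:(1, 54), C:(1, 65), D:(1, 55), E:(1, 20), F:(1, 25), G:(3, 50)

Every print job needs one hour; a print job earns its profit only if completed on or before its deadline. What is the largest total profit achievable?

Sort by profit descending; place each in the latest free slot ≤ its deadline.
Profit order: C=65 A=57 D=55 B=54 G=50 F=25 E=20
Assign: C→slot 1, A→slot 2, D skipped, B skipped, G→slot 3, F skipped, E skipped.
Slots: [1:C] [2:A] [3:G]
Profit = 65 + 57 + 50 = 172

172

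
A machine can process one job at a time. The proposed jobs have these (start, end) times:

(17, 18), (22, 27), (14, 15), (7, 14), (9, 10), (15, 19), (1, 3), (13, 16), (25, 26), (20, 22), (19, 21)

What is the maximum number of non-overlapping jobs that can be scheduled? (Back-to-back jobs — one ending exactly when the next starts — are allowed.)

6

Sort by end time and greedily take each interval whose start is ≥ the last chosen end.
Sorted by end: (1,3)  (9,10)  (7,14)  (14,15)  (13,16)  (17,18)  (15,19)  (19,21)  (20,22)  (25,26)  (22,27)
take (1,3); take (9,10); skip (7,14); take (14,15); skip (13,16); take (17,18); skip (15,19); take (19,21); skip (20,22); take (25,26).
Selected 6 jobs.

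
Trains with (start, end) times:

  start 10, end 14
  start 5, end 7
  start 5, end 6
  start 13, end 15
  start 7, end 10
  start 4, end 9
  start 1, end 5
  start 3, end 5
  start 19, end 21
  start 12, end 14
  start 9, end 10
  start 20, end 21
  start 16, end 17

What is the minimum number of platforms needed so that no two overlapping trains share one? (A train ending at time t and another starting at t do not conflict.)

3

Count concurrent intervals with a sweep; the peak is the room count.
Events (time:±→running): 1:+→1 3:+→2 4:+→3 … peak 3.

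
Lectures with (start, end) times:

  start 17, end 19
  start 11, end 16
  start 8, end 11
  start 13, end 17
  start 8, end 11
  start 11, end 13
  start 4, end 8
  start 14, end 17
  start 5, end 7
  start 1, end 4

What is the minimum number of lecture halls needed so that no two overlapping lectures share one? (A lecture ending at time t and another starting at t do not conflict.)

3

The answer is the maximum number of intervals overlapping at any instant.
starts: [1, 4, 5, 8, 8, 11, 11, 13, 14, 17]
ends:   [4, 7, 8, 11, 11, 13, 16, 17, 17, 19]
s1→1 e4→0 s4→1 s5→2 e7→1 e8→0 s8→1 s8→2 e11→1 e11→0 s11→1 s11→2 e13→1 s13→2 s14→3  — peak 3.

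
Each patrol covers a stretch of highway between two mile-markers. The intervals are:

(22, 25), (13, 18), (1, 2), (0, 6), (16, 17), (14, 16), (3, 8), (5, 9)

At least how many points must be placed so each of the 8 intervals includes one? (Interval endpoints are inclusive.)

Sort by right endpoint; whenever an interval is uncovered, place a point at its right end.
Sorted: [1,2] [0,6] [3,8] [5,9] [14,16] [16,17] [13,18] [22,25]
{[1,2],[0,6]} hit by 2; {[3,8],[5,9]} hit by 8; {[14,16],[16,17],[13,18]} hit by 16; {[22,25]} hit by 25.
Points: 2, 8, 16, 25 (4 total).

4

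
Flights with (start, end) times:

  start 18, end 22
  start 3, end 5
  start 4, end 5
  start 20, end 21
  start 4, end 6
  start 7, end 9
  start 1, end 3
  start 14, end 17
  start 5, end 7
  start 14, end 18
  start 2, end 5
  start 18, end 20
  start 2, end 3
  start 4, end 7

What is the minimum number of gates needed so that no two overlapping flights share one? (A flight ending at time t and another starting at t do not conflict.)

Count concurrent intervals with a sweep; the peak is the room count.
starts: [1, 2, 2, 3, 4, 4, 4, 5, 7, 14, 14, 18, 18, 20]
ends:   [3, 3, 5, 5, 5, 6, 7, 7, 9, 17, 18, 20, 21, 22]
s1→1 s2→2 s2→3 e3→2 e3→1 s3→2 s4→3 s4→4 s4→5  — peak 5.

5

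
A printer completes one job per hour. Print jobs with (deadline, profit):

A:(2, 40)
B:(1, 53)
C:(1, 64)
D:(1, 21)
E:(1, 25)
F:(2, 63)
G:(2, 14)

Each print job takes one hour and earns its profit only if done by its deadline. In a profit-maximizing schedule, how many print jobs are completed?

2

By profit: C(d1,64), F(d2,63), B(d1,53), A(d2,40), E(d1,25), D(d1,21), G(d2,14)
C→slot 1; F→slot 2; B skipped; A skipped; E skipped; D skipped; G skipped.
2 of 7 scheduled.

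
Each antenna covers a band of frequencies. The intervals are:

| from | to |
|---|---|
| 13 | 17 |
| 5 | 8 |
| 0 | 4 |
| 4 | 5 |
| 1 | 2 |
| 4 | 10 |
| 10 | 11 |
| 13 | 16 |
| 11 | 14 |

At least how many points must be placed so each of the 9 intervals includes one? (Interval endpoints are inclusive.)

By right end: [1,2]  [0,4]  [4,5]  [5,8]  [4,10]  [10,11]  [11,14]  [13,16]  [13,17]
[1,2] uncovered → point at 2; [4,5] uncovered → point at 5; [10,11] uncovered → point at 11; [13,16] uncovered → point at 16.
Points: 2, 5, 11, 16 (4 total).

4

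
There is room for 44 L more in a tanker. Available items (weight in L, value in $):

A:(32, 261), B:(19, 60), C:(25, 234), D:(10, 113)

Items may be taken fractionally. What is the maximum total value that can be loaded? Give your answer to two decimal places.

Order: D (113/10=11.30) > C (234/25=9.36) > A (261/32=8.16) > B (60/19=3.16)
Fill: take D (10 @ 113) → take C (25 @ 234) → take 9/32 of A → 73.41; 44/44 used.
Total value = 420.41

420.41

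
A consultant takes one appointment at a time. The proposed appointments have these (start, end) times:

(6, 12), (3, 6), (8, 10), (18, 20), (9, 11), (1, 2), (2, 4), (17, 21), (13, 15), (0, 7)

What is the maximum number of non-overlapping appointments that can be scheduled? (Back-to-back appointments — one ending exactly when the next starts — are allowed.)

By end time: (1,2), (2,4), (3,6), (0,7), (8,10), (9,11), (6,12), (13,15), (18,20), (17,21).
Pick (1,2); next start ≥ 2 → (2,4); next start ≥ 4 → (8,10); next start ≥ 10 → (13,15); next start ≥ 15 → (18,20).
Selected 5 appointments.

5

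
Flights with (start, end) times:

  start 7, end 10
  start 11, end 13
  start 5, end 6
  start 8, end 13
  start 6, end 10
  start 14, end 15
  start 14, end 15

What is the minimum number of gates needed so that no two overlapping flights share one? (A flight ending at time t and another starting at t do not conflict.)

3

Events (time:±→running): 5:+→1 6:-→0 6:+→1 7:+→2 8:+→3 … peak 3.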